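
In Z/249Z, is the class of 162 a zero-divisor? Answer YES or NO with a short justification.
YES

gcd(162, 249) = 3 > 1, so 162 is not a unit in Z/249Z. In Z/nZ every nonzero non-unit is a zero-divisor: explicitly, take b = 249/gcd = 83 ≠ 0 (mod 249); then 162·83 = 13446 = 54·249, i.e. 162·83 ≡ 0 (mod 249). So 162 is a zero-divisor.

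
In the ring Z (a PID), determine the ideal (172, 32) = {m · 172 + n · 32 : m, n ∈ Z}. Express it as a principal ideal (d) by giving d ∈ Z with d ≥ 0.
In the PID Z, (a, b) is generated by gcd(a, b). Compute gcd(172, 32) with the extended Euclidean algorithm, tracking rows (r, s, t) with s·172 + t·32 = r:
  row A: (172, 1, 0)   [1·172 + 0·32 = 172]
  row B: (32, 0, 1)   [0·172 + 1·32 = 32]
  172 = 5·32 + 12   → row C = row A − 5·row B = (12, 1, −5)   [check: 1·172 − 5·32 = 12]
  32 = 2·12 + 8   → row D = row B − 2·row C = (8, −2, 11)   [check: −2·172 + 11·32 = 8]
  12 = 1·8 + 4   → row E = row C − 1·row D = (4, 3, −16)   [check: 3·172 − 16·32 = 4]
  8 = 2·4 + 0   → remainder 0, stop. gcd = 4 (last nonzero row E).
So gcd(172, 32) = 4, with Bézout identity 3·172 − 16·32 = 4. Containment (⊇): the Bézout identity exhibits 4 as an element of (172, 32), giving (4) ⊆ (172, 32). Containment (⊆): since 4 | 172 and 4 | 32 (172 = 4·43, 32 = 4·8), every Z-linear combination of 172 and 32 is divisible by 4, so (172, 32) ⊆ (4). Therefore (172, 32) = (4), d = 4.

Final answer: (172, 32) = (4); d = 4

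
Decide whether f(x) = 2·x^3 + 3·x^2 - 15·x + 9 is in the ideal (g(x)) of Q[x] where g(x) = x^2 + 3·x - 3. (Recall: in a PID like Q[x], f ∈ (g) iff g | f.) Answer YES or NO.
YES

In Q[x] the ideal (g) consists of all multiples of g, so f ∈ (g) iff g | f, i.e. iff the remainder of f on division by g is 0. Divide f by g (g is monic, so eliminate the leading term of the running remainder at each step):
  leading term 2·x^3: subtract (2·x)·g(x) = 2·x^3 + 6·x^2 - 6·x, leaving -3·x^2 - 9·x + 9
  leading term -3·x^2: subtract (-3)·g(x) = -3·x^2 - 9·x + 9, leaving 0
The remainder is 0, so f(x) = g(x) · h(x) with h(x) = 2·x - 3. Hence g | f, i.e. f ∈ (g).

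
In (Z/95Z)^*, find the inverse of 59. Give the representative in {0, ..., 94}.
59^(−1) ≡ 29 (mod 95)

Apply the extended Euclidean algorithm to (95, 59), tracking rows (r, s, t) with s·95 + t·59 = r. Each division r_prev = q·r_cur + r_new produces the new row as (previous row) − q·(current row):
  row A: (95, 1, 0)   [1·95 + 0·59 = 95]
  row B: (59, 0, 1)   [0·95 + 1·59 = 59]
  95 = 1·59 + 36   → row C = row A − 1·row B = (36, 1, −1)   [check: 1·95 − 1·59 = 36]
  59 = 1·36 + 23   → row D = row B − 1·row C = (23, −1, 2)   [check: −1·95 + 2·59 = 23]
  36 = 1·23 + 13   → row E = row C − 1·row D = (13, 2, −3)   [check: 2·95 − 3·59 = 13]
  23 = 1·13 + 10   → row F = row D − 1·row E = (10, −3, 5)   [check: −3·95 + 5·59 = 10]
  13 = 1·10 + 3   → row G = row E − 1·row F = (3, 5, −8)   [check: 5·95 − 8·59 = 3]
  10 = 3·3 + 1   → row H = row F − 3·row G = (1, −18, 29)   [check: −18·95 + 29·59 = 1]
  3 = 3·1 + 0   → remainder 0, stop. gcd = 1 (last nonzero row H).
The gcd is 1, so 59 is invertible mod 95. The last nonzero row gives −18·95 + 29·59 = 1, so t = 29. So 59^(−1) ≡ 29 (mod 95). Verify: 59 · 29 = 1711 ≡ 1 (mod 95). ✓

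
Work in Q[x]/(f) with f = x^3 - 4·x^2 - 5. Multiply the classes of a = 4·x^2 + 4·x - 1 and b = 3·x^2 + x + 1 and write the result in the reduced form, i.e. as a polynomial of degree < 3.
a · b ≡ 261·x^2 + 63·x + 319 (mod f(x))

First multiply in Q[x] without reducing: a · b = 12·x^4 + 16·x^3 + 5·x^2 + 3·x - 1. Now divide by f(x) = x^3 - 4·x^2 - 5, eliminating the leading term at each step:
  leading term 12·x^4: subtract (12·x)·f(x) = 12·x^4 - 48·x^3 - 60·x, leaving 64·x^3 + 5·x^2 + 63·x - 1
  leading term 64·x^3: subtract (64)·f(x) = 64·x^3 - 256·x^2 - 320, leaving 261·x^2 + 63·x + 319
The degree is now < 3, so this is the remainder. Hence a · b ≡ 261·x^2 + 63·x + 319 in Q[x]/(f).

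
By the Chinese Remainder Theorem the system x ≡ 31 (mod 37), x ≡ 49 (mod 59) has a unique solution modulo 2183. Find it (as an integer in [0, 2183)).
The moduli 37, 59 are pairwise coprime, so by the CRT there is a unique solution mod 37·59 = 2183.
Solve by successive substitution. Start with x ≡ 31 (mod 37).
  Combine with x ≡ 49 (mod 59): write x = 31 + 37·t and require 31 + 37·t ≡ 49 (mod 59), i.e. 37·t ≡ 49 − 31 ≡ 18 (mod 59). Since 37^(−1) ≡ 8 (mod 59), t ≡ 8·18 ≡ 26 (mod 59). So x ≡ 31 + 37·26 = 993 (mod 2183).
Unique solution in [0, 2183): x = 993.

Final answer: x ≡ 993 (mod 2183); the representative in [0, 2183) is 993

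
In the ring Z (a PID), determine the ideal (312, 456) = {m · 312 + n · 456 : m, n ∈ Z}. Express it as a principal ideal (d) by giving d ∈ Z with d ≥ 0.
In the PID Z, (a, b) is generated by gcd(a, b). Compute gcd(456, 312) with the extended Euclidean algorithm, tracking rows (r, s, t) with s·456 + t·312 = r:
  row A: (456, 1, 0)   [1·456 + 0·312 = 456]
  row B: (312, 0, 1)   [0·456 + 1·312 = 312]
  456 = 1·312 + 144   → row C = row A − 1·row B = (144, 1, −1)   [check: 1·456 − 1·312 = 144]
  312 = 2·144 + 24   → row D = row B − 2·row C = (24, −2, 3)   [check: −2·456 + 3·312 = 24]
  144 = 6·24 + 0   → remainder 0, stop. gcd = 24 (last nonzero row D).
So gcd(312, 456) = 24, with Bézout identity −2·456 + 3·312 = 24. Containment (⊇): the Bézout identity exhibits 24 as an element of (312, 456), giving (24) ⊆ (312, 456). Containment (⊆): since 24 | 312 and 24 | 456 (312 = 24·13, 456 = 24·19), every Z-linear combination of 312 and 456 is divisible by 24, so (312, 456) ⊆ (24). Therefore (312, 456) = (24), d = 24.

Final answer: (312, 456) = (24); d = 24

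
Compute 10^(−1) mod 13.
Apply the extended Euclidean algorithm to (13, 10), tracking rows (r, s, t) with s·13 + t·10 = r. Each division r_prev = q·r_cur + r_new produces the new row as (previous row) − q·(current row):
  row A: (13, 1, 0)   [1·13 + 0·10 = 13]
  row B: (10, 0, 1)   [0·13 + 1·10 = 10]
  13 = 1·10 + 3   → row C = row A − 1·row B = (3, 1, −1)   [check: 1·13 − 1·10 = 3]
  10 = 3·3 + 1   → row D = row B − 3·row C = (1, −3, 4)   [check: −3·13 + 4·10 = 1]
  3 = 3·1 + 0   → remainder 0, stop. gcd = 1 (last nonzero row D).
The gcd is 1, so 10 is invertible mod 13. The last nonzero row gives −3·13 + 4·10 = 1, so t = 4. So 10^(−1) ≡ 4 (mod 13). Verify: 10 · 4 = 40 ≡ 1 (mod 13). ✓

Final answer: 10^(−1) ≡ 4 (mod 13)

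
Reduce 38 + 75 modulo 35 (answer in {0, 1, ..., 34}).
8

Reduce the summands first: 38 ≡ 3, 75 ≡ 5 (mod 35), so 38 + 75 ≡ 3 + 5 (mod 35). 3 + 5 = 8; 8 = 0·35 + 8, so (38 + 75) mod 35 = 8.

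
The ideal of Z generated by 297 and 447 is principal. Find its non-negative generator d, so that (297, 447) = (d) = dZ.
(297, 447) = (3); d = 3

In the PID Z, (a, b) is generated by gcd(a, b). Compute gcd(447, 297) with the extended Euclidean algorithm, tracking rows (r, s, t) with s·447 + t·297 = r:
  row A: (447, 1, 0)   [1·447 + 0·297 = 447]
  row B: (297, 0, 1)   [0·447 + 1·297 = 297]
  447 = 1·297 + 150   → row C = row A − 1·row B = (150, 1, −1)   [check: 1·447 − 1·297 = 150]
  297 = 1·150 + 147   → row D = row B − 1·row C = (147, −1, 2)   [check: −1·447 + 2·297 = 147]
  150 = 1·147 + 3   → row E = row C − 1·row D = (3, 2, −3)   [check: 2·447 − 3·297 = 3]
  147 = 49·3 + 0   → remainder 0, stop. gcd = 3 (last nonzero row E).
So gcd(297, 447) = 3, with Bézout identity 2·447 − 3·297 = 3. Containment (⊇): the Bézout identity exhibits 3 as an element of (297, 447), giving (3) ⊆ (297, 447). Containment (⊆): since 3 | 297 and 3 | 447 (297 = 3·99, 447 = 3·149), every Z-linear combination of 297 and 447 is divisible by 3, so (297, 447) ⊆ (3). Therefore (297, 447) = (3), d = 3.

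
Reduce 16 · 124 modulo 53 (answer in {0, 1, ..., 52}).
23

Reduce the factors first: 124 ≡ 18 (mod 53), so 16 · 124 ≡ 16 · 18 (mod 53). 16 · 18 = 288. Dividing by 53: 288 = 5·53 + 23. So (16 · 124) mod 53 = 23.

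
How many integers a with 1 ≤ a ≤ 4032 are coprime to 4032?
The number of a ∈ {1, ..., 4032} with gcd(a, 4032) = 1 is by definition Euler's totient φ(4032). φ is multiplicative, with φ(p^e) = p^e − p^(e−1). Factorise 4032 = 2^6 · 3^2 · 7. Then
  φ(4032) = (2^6 − 2^5) · (3^2 − 3^1) · (7 − 1) = 32 · 6 · 6 = 1152.
So there are 1152 such integers.

Final answer: 1152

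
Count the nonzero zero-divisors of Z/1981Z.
In Z/1981Z each nonzero element is either a unit (gcd with 1981 is 1) or a zero-divisor (gcd > 1). The number of units is φ(1981): factorise 1981 = 7 · 283, so φ(1981) = (7 − 1) · (283 − 1) = 6 · 282 = 1692. The nonzero elements number 1981 − 1 = 1980. Hence the nonzero zero-divisors number 1980 − 1692 = 288.

Final answer: Z/1981Z has 288 nonzero zero-divisors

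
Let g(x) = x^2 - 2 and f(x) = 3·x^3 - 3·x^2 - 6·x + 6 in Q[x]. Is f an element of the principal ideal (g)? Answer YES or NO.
In Q[x] the ideal (g) consists of all multiples of g, so f ∈ (g) iff g | f, i.e. iff the remainder of f on division by g is 0. Divide f by g (g is monic, so eliminate the leading term of the running remainder at each step):
  leading term 3·x^3: subtract (3·x)·g(x) = 3·x^3 - 6·x, leaving 6 - 3·x^2
  leading term -3·x^2: subtract (-3)·g(x) = 6 - 3·x^2, leaving 0
The remainder is 0, so f(x) = g(x) · h(x) with h(x) = 3·x - 3. Hence g | f, i.e. f ∈ (g).

Final answer: YES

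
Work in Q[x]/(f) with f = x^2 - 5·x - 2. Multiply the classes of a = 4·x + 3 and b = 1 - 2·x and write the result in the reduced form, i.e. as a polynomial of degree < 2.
a · b ≡ -42·x - 13 (mod f(x))

First multiply in Q[x] without reducing: a · b = -8·x^2 - 2·x + 3. Now divide by f(x) = x^2 - 5·x - 2, eliminating the leading term at each step:
  leading term -8·x^2: subtract (-8)·f(x) = -8·x^2 + 40·x + 16, leaving -42·x - 13
The degree is now < 2, so this is the remainder. Hence a · b ≡ -42·x - 13 in Q[x]/(f).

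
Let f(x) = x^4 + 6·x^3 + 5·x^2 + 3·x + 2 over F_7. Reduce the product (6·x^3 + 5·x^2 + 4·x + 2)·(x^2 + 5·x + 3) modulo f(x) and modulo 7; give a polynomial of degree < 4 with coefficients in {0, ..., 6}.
a · b ≡ 2·x^3 + 3·x^2 + 6·x + 1 (mod f(x))

Multiply as integer polynomials: a · b = 6·x^5 + 35·x^4 + 47·x^3 + 37·x^2 + 22·x + 6. Reducing coefficients mod 7: a · b ≡ 6·x^5 + 5·x^3 + 2·x^2 + x + 6. Now divide by f(x) = x^4 + 6·x^3 + 5·x^2 + 3·x + 2 in F_7[x], eliminating the leading term at each step:
  leading term 6·x^5: subtract (6·x)·f(x) = 6·x^5 + x^4 + 2·x^3 + 4·x^2 + 5·x, leaving 6·x^4 + 3·x^3 + 5·x^2 + 3·x + 6 (coefficients mod 7)
  leading term 6·x^4: subtract (6)·f(x) = 6·x^4 + x^3 + 2·x^2 + 4·x + 5, leaving 2·x^3 + 3·x^2 + 6·x + 1 (coefficients mod 7)
The degree is now < 4, so this is the remainder. Hence a · b ≡ 2·x^3 + 3·x^2 + 6·x + 1 in F_7[x]/(f).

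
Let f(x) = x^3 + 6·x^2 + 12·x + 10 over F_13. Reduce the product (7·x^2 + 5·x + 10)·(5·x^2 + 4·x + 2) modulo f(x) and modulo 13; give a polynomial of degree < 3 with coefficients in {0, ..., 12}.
a · b ≡ 8·x^2 + 11·x + 4 (mod f(x))

Multiply as integer polynomials: a · b = 35·x^4 + 53·x^3 + 84·x^2 + 50·x + 20. Reducing coefficients mod 13: a · b ≡ 9·x^4 + x^3 + 6·x^2 + 11·x + 7. Now divide by f(x) = x^3 + 6·x^2 + 12·x + 10 in F_13[x], eliminating the leading term at each step:
  leading term 9·x^4: subtract (9·x)·f(x) = 9·x^4 + 2·x^3 + 4·x^2 + 12·x, leaving 12·x^3 + 2·x^2 + 12·x + 7 (coefficients mod 13)
  leading term 12·x^3: subtract (12)·f(x) = 12·x^3 + 7·x^2 + x + 3, leaving 8·x^2 + 11·x + 4 (coefficients mod 13)
The degree is now < 3, so this is the remainder. Hence a · b ≡ 8·x^2 + 11·x + 4 in F_13[x]/(f).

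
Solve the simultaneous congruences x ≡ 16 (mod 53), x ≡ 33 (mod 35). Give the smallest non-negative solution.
x ≡ 1818 (mod 1855); the representative in [0, 1855) is 1818

The moduli 53, 35 are pairwise coprime, so by the CRT there is a unique solution mod 53·35 = 1855.
Solve by successive substitution. Start with x ≡ 16 (mod 53).
  Combine with x ≡ 33 (mod 35): write x = 16 + 53·t and require 16 + 53·t ≡ 33 (mod 35), i.e. 53·t ≡ 33 − 16 ≡ 17 (mod 35). Since 53^(−1) ≡ 2 (mod 35) (53 ≡ 18 (mod 35)), t ≡ 2·17 ≡ 34 (mod 35). So x ≡ 16 + 53·34 = 1818 (mod 1855).
Unique solution in [0, 1855): x = 1818.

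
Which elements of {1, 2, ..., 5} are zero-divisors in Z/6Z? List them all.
nonzero zero-divisors of Z/6Z = {2, 3, 4}

An element a ∈ Z/6Z (with a ≠ 0) is a zero-divisor iff gcd(a, 6) > 1 (because a is a unit precisely when gcd(a, n) = 1, and in Z/nZ every nonzero, non-unit element is a zero-divisor). Scan a = 1, ..., 5 and keep those with gcd(a, 6) > 1:
  gcd(2, 6) = 2, gcd(3, 6) = 3, gcd(4, 6) = 2.
All other a ∈ {1, ..., 5} have gcd(a, 6) = 1 and are units. So the nonzero zero-divisors are exactly the 3 values of a appearing in this scan.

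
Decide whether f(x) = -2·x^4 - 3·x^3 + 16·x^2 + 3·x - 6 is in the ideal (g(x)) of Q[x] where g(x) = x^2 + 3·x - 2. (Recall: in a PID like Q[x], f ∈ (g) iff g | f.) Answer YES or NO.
In Q[x] the ideal (g) consists of all multiples of g, so f ∈ (g) iff g | f, i.e. iff the remainder of f on division by g is 0. Divide f by g (g is monic, so eliminate the leading term of the running remainder at each step):
  leading term -2·x^4: subtract (-2·x^2)·g(x) = -2·x^4 - 6·x^3 + 4·x^2, leaving 3·x^3 + 12·x^2 + 3·x - 6
  leading term 3·x^3: subtract (3·x)·g(x) = 3·x^3 + 9·x^2 - 6·x, leaving 3·x^2 + 9·x - 6
  leading term 3·x^2: subtract (3)·g(x) = 3·x^2 + 9·x - 6, leaving 0
The remainder is 0, so f(x) = g(x) · h(x) with h(x) = -2·x^2 + 3·x + 3. Hence g | f, i.e. f ∈ (g).

Final answer: YES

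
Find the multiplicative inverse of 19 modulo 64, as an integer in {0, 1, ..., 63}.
Apply the extended Euclidean algorithm to (64, 19), tracking rows (r, s, t) with s·64 + t·19 = r. Each division r_prev = q·r_cur + r_new produces the new row as (previous row) − q·(current row):
  row A: (64, 1, 0)   [1·64 + 0·19 = 64]
  row B: (19, 0, 1)   [0·64 + 1·19 = 19]
  64 = 3·19 + 7   → row C = row A − 3·row B = (7, 1, −3)   [check: 1·64 − 3·19 = 7]
  19 = 2·7 + 5   → row D = row B − 2·row C = (5, −2, 7)   [check: −2·64 + 7·19 = 5]
  7 = 1·5 + 2   → row E = row C − 1·row D = (2, 3, −10)   [check: 3·64 − 10·19 = 2]
  5 = 2·2 + 1   → row F = row D − 2·row E = (1, −8, 27)   [check: −8·64 + 27·19 = 1]
  2 = 2·1 + 0   → remainder 0, stop. gcd = 1 (last nonzero row F).
The gcd is 1, so 19 is invertible mod 64. The last nonzero row gives −8·64 + 27·19 = 1, so t = 27. So 19^(−1) ≡ 27 (mod 64). Verify: 19 · 27 = 513 ≡ 1 (mod 64). ✓

Final answer: 19^(−1) ≡ 27 (mod 64)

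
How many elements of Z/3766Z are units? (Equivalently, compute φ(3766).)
Z/3766Z has φ(3766) = 1608 units

An element a ∈ Z/3766Z is a unit iff gcd(a, 3766) = 1, so the number of units is φ(3766). φ is multiplicative, with φ(p^e) = p^e − p^(e−1). Factorise 3766 = 2 · 7 · 269. Then
  φ(3766) = (2 − 1) · (7 − 1) · (269 − 1) = 1 · 6 · 268 = 1608.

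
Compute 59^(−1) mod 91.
59^(−1) ≡ 54 (mod 91)

Apply the extended Euclidean algorithm to (91, 59), tracking rows (r, s, t) with s·91 + t·59 = r. Each division r_prev = q·r_cur + r_new produces the new row as (previous row) − q·(current row):
  row A: (91, 1, 0)   [1·91 + 0·59 = 91]
  row B: (59, 0, 1)   [0·91 + 1·59 = 59]
  91 = 1·59 + 32   → row C = row A − 1·row B = (32, 1, −1)   [check: 1·91 − 1·59 = 32]
  59 = 1·32 + 27   → row D = row B − 1·row C = (27, −1, 2)   [check: −1·91 + 2·59 = 27]
  32 = 1·27 + 5   → row E = row C − 1·row D = (5, 2, −3)   [check: 2·91 − 3·59 = 5]
  27 = 5·5 + 2   → row F = row D − 5·row E = (2, −11, 17)   [check: −11·91 + 17·59 = 2]
  5 = 2·2 + 1   → row G = row E − 2·row F = (1, 24, −37)   [check: 24·91 − 37·59 = 1]
  2 = 2·1 + 0   → remainder 0, stop. gcd = 1 (last nonzero row G).
The gcd is 1, so 59 is invertible mod 91. The last nonzero row gives 24·91 − 37·59 = 1, so t = −37. So 59^(−1) ≡ −37 ≡ 54 (mod 91). Verify: 59 · 54 = 3186 ≡ 1 (mod 91). ✓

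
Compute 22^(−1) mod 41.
Apply the extended Euclidean algorithm to (41, 22), tracking rows (r, s, t) with s·41 + t·22 = r. Each division r_prev = q·r_cur + r_new produces the new row as (previous row) − q·(current row):
  row A: (41, 1, 0)   [1·41 + 0·22 = 41]
  row B: (22, 0, 1)   [0·41 + 1·22 = 22]
  41 = 1·22 + 19   → row C = row A − 1·row B = (19, 1, −1)   [check: 1·41 − 1·22 = 19]
  22 = 1·19 + 3   → row D = row B − 1·row C = (3, −1, 2)   [check: −1·41 + 2·22 = 3]
  19 = 6·3 + 1   → row E = row C − 6·row D = (1, 7, −13)   [check: 7·41 − 13·22 = 1]
  3 = 3·1 + 0   → remainder 0, stop. gcd = 1 (last nonzero row E).
The gcd is 1, so 22 is invertible mod 41. The last nonzero row gives 7·41 − 13·22 = 1, so t = −13. So 22^(−1) ≡ −13 ≡ 28 (mod 41). Verify: 22 · 28 = 616 ≡ 1 (mod 41). ✓

Final answer: 22^(−1) ≡ 28 (mod 41)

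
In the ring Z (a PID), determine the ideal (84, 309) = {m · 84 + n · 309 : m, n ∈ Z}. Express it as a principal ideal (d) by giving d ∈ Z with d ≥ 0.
In the PID Z, (a, b) is generated by gcd(a, b). Compute gcd(309, 84) with the extended Euclidean algorithm, tracking rows (r, s, t) with s·309 + t·84 = r:
  row A: (309, 1, 0)   [1·309 + 0·84 = 309]
  row B: (84, 0, 1)   [0·309 + 1·84 = 84]
  309 = 3·84 + 57   → row C = row A − 3·row B = (57, 1, −3)   [check: 1·309 − 3·84 = 57]
  84 = 1·57 + 27   → row D = row B − 1·row C = (27, −1, 4)   [check: −1·309 + 4·84 = 27]
  57 = 2·27 + 3   → row E = row C − 2·row D = (3, 3, −11)   [check: 3·309 − 11·84 = 3]
  27 = 9·3 + 0   → remainder 0, stop. gcd = 3 (last nonzero row E).
So gcd(84, 309) = 3, with Bézout identity 3·309 − 11·84 = 3. Containment (⊇): the Bézout identity exhibits 3 as an element of (84, 309), giving (3) ⊆ (84, 309). Containment (⊆): since 3 | 84 and 3 | 309 (84 = 3·28, 309 = 3·103), every Z-linear combination of 84 and 309 is divisible by 3, so (84, 309) ⊆ (3). Therefore (84, 309) = (3), d = 3.

Final answer: (84, 309) = (3); d = 3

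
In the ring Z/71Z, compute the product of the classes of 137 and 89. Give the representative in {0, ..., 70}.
52

Reduce the factors first: 137 ≡ 66, 89 ≡ 18 (mod 71), so 137 · 89 ≡ 66 · 18 (mod 71). 66 · 18 = 1188. Dividing by 71: 1188 = 16·71 + 52. So (137 · 89) mod 71 = 52.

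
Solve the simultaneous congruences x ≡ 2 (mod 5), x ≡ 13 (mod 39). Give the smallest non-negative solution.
The moduli 5, 39 are pairwise coprime, so by the CRT there is a unique solution mod 5·39 = 195.
Solve by successive substitution. Start with x ≡ 2 (mod 5).
  Combine with x ≡ 13 (mod 39): write x = 2 + 5·t and require 2 + 5·t ≡ 13 (mod 39), i.e. 5·t ≡ 13 − 2 ≡ 11 (mod 39). Since 5^(−1) ≡ 8 (mod 39), t ≡ 8·11 ≡ 10 (mod 39). So x ≡ 2 + 5·10 = 52 (mod 195).
Unique solution in [0, 195): x = 52.

Final answer: x ≡ 52 (mod 195); the representative in [0, 195) is 52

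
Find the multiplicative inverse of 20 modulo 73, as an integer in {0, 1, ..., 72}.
Apply the extended Euclidean algorithm to (73, 20), tracking rows (r, s, t) with s·73 + t·20 = r. Each division r_prev = q·r_cur + r_new produces the new row as (previous row) − q·(current row):
  row A: (73, 1, 0)   [1·73 + 0·20 = 73]
  row B: (20, 0, 1)   [0·73 + 1·20 = 20]
  73 = 3·20 + 13   → row C = row A − 3·row B = (13, 1, −3)   [check: 1·73 − 3·20 = 13]
  20 = 1·13 + 7   → row D = row B − 1·row C = (7, −1, 4)   [check: −1·73 + 4·20 = 7]
  13 = 1·7 + 6   → row E = row C − 1·row D = (6, 2, −7)   [check: 2·73 − 7·20 = 6]
  7 = 1·6 + 1   → row F = row D − 1·row E = (1, −3, 11)   [check: −3·73 + 11·20 = 1]
  6 = 6·1 + 0   → remainder 0, stop. gcd = 1 (last nonzero row F).
The gcd is 1, so 20 is invertible mod 73. The last nonzero row gives −3·73 + 11·20 = 1, so t = 11. So 20^(−1) ≡ 11 (mod 73). Verify: 20 · 11 = 220 ≡ 1 (mod 73). ✓

Final answer: 20^(−1) ≡ 11 (mod 73)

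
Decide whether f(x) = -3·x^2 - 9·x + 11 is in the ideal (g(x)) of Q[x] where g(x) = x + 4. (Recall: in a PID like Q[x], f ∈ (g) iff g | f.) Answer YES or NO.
In Q[x] the ideal (g) consists of all multiples of g, so f ∈ (g) iff g | f, i.e. iff the remainder of f on division by g is 0. Divide f by g (g is monic, so eliminate the leading term of the running remainder at each step):
  leading term -3·x^2: subtract (-3·x)·g(x) = -3·x^2 - 12·x, leaving 3·x + 11
  leading term 3·x: subtract (3)·g(x) = 3·x + 12, leaving -1
The remainder r(x) = -1 ≠ 0 (and deg r < deg g), so g ∤ f, i.e. f ∉ (g).

Final answer: NO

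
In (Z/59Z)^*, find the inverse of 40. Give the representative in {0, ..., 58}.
Apply the extended Euclidean algorithm to (59, 40), tracking rows (r, s, t) with s·59 + t·40 = r. Each division r_prev = q·r_cur + r_new produces the new row as (previous row) − q·(current row):
  row A: (59, 1, 0)   [1·59 + 0·40 = 59]
  row B: (40, 0, 1)   [0·59 + 1·40 = 40]
  59 = 1·40 + 19   → row C = row A − 1·row B = (19, 1, −1)   [check: 1·59 − 1·40 = 19]
  40 = 2·19 + 2   → row D = row B − 2·row C = (2, −2, 3)   [check: −2·59 + 3·40 = 2]
  19 = 9·2 + 1   → row E = row C − 9·row D = (1, 19, −28)   [check: 19·59 − 28·40 = 1]
  2 = 2·1 + 0   → remainder 0, stop. gcd = 1 (last nonzero row E).
The gcd is 1, so 40 is invertible mod 59. The last nonzero row gives 19·59 − 28·40 = 1, so t = −28. So 40^(−1) ≡ −28 ≡ 31 (mod 59). Verify: 40 · 31 = 1240 ≡ 1 (mod 59). ✓

Final answer: 40^(−1) ≡ 31 (mod 59)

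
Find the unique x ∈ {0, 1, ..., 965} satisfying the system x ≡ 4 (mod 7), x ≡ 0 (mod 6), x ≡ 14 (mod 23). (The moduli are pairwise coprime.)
x ≡ 60 (mod 966); the representative in [0, 966) is 60

The moduli 7, 6, 23 are pairwise coprime, so by the CRT there is a unique solution mod 7·6·23 = 966.
Solve by successive substitution. Start with x ≡ 4 (mod 7).
  Combine with x ≡ 0 (mod 6): write x = 4 + 7·t and require 4 + 7·t ≡ 0 (mod 6), i.e. 7·t ≡ 0 − 4 ≡ 2 (mod 6). Since 7^(−1) ≡ 1 (mod 6) (7 ≡ 1 (mod 6)), t ≡ 1·2 ≡ 2 (mod 6). So x ≡ 4 + 7·2 = 18 (mod 42).
  Combine with x ≡ 14 (mod 23): write x = 18 + 42·t and require 18 + 42·t ≡ 14 (mod 23), i.e. 42·t ≡ 14 − 18 ≡ 19 (mod 23). Since 42^(−1) ≡ 17 (mod 23) (42 ≡ 19 (mod 23)), t ≡ 17·19 ≡ 1 (mod 23). So x ≡ 18 + 42·1 = 60 (mod 966).
Unique solution in [0, 966): x = 60.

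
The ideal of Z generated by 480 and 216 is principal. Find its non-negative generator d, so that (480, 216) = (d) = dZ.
(480, 216) = (24); d = 24

In the PID Z, (a, b) is generated by gcd(a, b). Compute gcd(480, 216) with the extended Euclidean algorithm, tracking rows (r, s, t) with s·480 + t·216 = r:
  row A: (480, 1, 0)   [1·480 + 0·216 = 480]
  row B: (216, 0, 1)   [0·480 + 1·216 = 216]
  480 = 2·216 + 48   → row C = row A − 2·row B = (48, 1, −2)   [check: 1·480 − 2·216 = 48]
  216 = 4·48 + 24   → row D = row B − 4·row C = (24, −4, 9)   [check: −4·480 + 9·216 = 24]
  48 = 2·24 + 0   → remainder 0, stop. gcd = 24 (last nonzero row D).
So gcd(480, 216) = 24, with Bézout identity −4·480 + 9·216 = 24. Containment (⊇): the Bézout identity exhibits 24 as an element of (480, 216), giving (24) ⊆ (480, 216). Containment (⊆): since 24 | 480 and 24 | 216 (480 = 24·20, 216 = 24·9), every Z-linear combination of 480 and 216 is divisible by 24, so (480, 216) ⊆ (24). Therefore (480, 216) = (24), d = 24.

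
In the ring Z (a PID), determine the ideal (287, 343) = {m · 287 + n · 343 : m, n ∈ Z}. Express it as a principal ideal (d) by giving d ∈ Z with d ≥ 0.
In the PID Z, (a, b) is generated by gcd(a, b). Compute gcd(343, 287) with the extended Euclidean algorithm, tracking rows (r, s, t) with s·343 + t·287 = r:
  row A: (343, 1, 0)   [1·343 + 0·287 = 343]
  row B: (287, 0, 1)   [0·343 + 1·287 = 287]
  343 = 1·287 + 56   → row C = row A − 1·row B = (56, 1, −1)   [check: 1·343 − 1·287 = 56]
  287 = 5·56 + 7   → row D = row B − 5·row C = (7, −5, 6)   [check: −5·343 + 6·287 = 7]
  56 = 8·7 + 0   → remainder 0, stop. gcd = 7 (last nonzero row D).
So gcd(287, 343) = 7, with Bézout identity −5·343 + 6·287 = 7. Containment (⊇): the Bézout identity exhibits 7 as an element of (287, 343), giving (7) ⊆ (287, 343). Containment (⊆): since 7 | 287 and 7 | 343 (287 = 7·41, 343 = 7·49), every Z-linear combination of 287 and 343 is divisible by 7, so (287, 343) ⊆ (7). Therefore (287, 343) = (7), d = 7.

Final answer: (287, 343) = (7); d = 7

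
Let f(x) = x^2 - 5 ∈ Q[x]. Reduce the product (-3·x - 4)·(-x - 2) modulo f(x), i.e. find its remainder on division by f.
a · b ≡ 10·x + 23 (mod f(x))

First multiply in Q[x] without reducing: a · b = 3·x^2 + 10·x + 8. Now divide by f(x) = x^2 - 5, eliminating the leading term at each step:
  leading term 3·x^2: subtract (3)·f(x) = 3·x^2 - 15, leaving 10·x + 23
The degree is now < 2, so this is the remainder. Hence a · b ≡ 10·x + 23 in Q[x]/(f).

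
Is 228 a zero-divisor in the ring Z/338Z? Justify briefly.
gcd(228, 338) = 2 > 1, so 228 is not a unit in Z/338Z. In Z/nZ every nonzero non-unit is a zero-divisor: explicitly, take b = 338/gcd = 169 ≠ 0 (mod 338); then 228·169 = 38532 = 114·338, i.e. 228·169 ≡ 0 (mod 338). So 228 is a zero-divisor.

Final answer: YES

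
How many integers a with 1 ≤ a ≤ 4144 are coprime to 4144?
1728

The number of a ∈ {1, ..., 4144} with gcd(a, 4144) = 1 is by definition Euler's totient φ(4144). φ is multiplicative, with φ(p^e) = p^e − p^(e−1). Factorise 4144 = 2^4 · 7 · 37. Then
  φ(4144) = (2^4 − 2^3) · (7 − 1) · (37 − 1) = 8 · 6 · 36 = 1728.
So there are 1728 such integers.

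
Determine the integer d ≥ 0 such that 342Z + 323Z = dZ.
(342, 323) = (19); d = 19

In the PID Z, (a, b) is generated by gcd(a, b). Compute gcd(342, 323) with the extended Euclidean algorithm, tracking rows (r, s, t) with s·342 + t·323 = r:
  row A: (342, 1, 0)   [1·342 + 0·323 = 342]
  row B: (323, 0, 1)   [0·342 + 1·323 = 323]
  342 = 1·323 + 19   → row C = row A − 1·row B = (19, 1, −1)   [check: 1·342 − 1·323 = 19]
  323 = 17·19 + 0   → remainder 0, stop. gcd = 19 (last nonzero row C).
So gcd(342, 323) = 19, with Bézout identity 1·342 − 1·323 = 19. Containment (⊇): the Bézout identity exhibits 19 as an element of (342, 323), giving (19) ⊆ (342, 323). Containment (⊆): since 19 | 342 and 19 | 323 (342 = 19·18, 323 = 19·17), every Z-linear combination of 342 and 323 is divisible by 19, so (342, 323) ⊆ (19). Therefore (342, 323) = (19), d = 19.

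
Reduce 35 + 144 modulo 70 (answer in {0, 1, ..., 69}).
39

Reduce the summands first: 144 ≡ 4 (mod 70), so 35 + 144 ≡ 35 + 4 (mod 70). 35 + 4 = 39; 39 = 0·70 + 39, so (35 + 144) mod 70 = 39.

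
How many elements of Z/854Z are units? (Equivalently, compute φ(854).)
An element a ∈ Z/854Z is a unit iff gcd(a, 854) = 1, so the number of units is φ(854). φ is multiplicative, with φ(p^e) = p^e − p^(e−1). Factorise 854 = 2 · 7 · 61. Then
  φ(854) = (2 − 1) · (7 − 1) · (61 − 1) = 1 · 6 · 60 = 360.

Final answer: Z/854Z has φ(854) = 360 units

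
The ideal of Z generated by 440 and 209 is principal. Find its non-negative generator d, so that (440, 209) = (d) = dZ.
In the PID Z, (a, b) is generated by gcd(a, b). Compute gcd(440, 209) with the extended Euclidean algorithm, tracking rows (r, s, t) with s·440 + t·209 = r:
  row A: (440, 1, 0)   [1·440 + 0·209 = 440]
  row B: (209, 0, 1)   [0·440 + 1·209 = 209]
  440 = 2·209 + 22   → row C = row A − 2·row B = (22, 1, −2)   [check: 1·440 − 2·209 = 22]
  209 = 9·22 + 11   → row D = row B − 9·row C = (11, −9, 19)   [check: −9·440 + 19·209 = 11]
  22 = 2·11 + 0   → remainder 0, stop. gcd = 11 (last nonzero row D).
So gcd(440, 209) = 11, with Bézout identity −9·440 + 19·209 = 11. Containment (⊇): the Bézout identity exhibits 11 as an element of (440, 209), giving (11) ⊆ (440, 209). Containment (⊆): since 11 | 440 and 11 | 209 (440 = 11·40, 209 = 11·19), every Z-linear combination of 440 and 209 is divisible by 11, so (440, 209) ⊆ (11). Therefore (440, 209) = (11), d = 11.

Final answer: (440, 209) = (11); d = 11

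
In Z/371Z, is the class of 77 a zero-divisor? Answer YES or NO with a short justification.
gcd(77, 371) = 7 > 1, so 77 is not a unit in Z/371Z. In Z/nZ every nonzero non-unit is a zero-divisor: explicitly, take b = 371/gcd = 53 ≠ 0 (mod 371); then 77·53 = 4081 = 11·371, i.e. 77·53 ≡ 0 (mod 371). So 77 is a zero-divisor.

Final answer: YES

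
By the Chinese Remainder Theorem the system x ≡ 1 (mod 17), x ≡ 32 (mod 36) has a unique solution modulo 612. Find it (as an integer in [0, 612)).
The moduli 17, 36 are pairwise coprime, so by the CRT there is a unique solution mod 17·36 = 612.
Solve by successive substitution. Start with x ≡ 1 (mod 17).
  Combine with x ≡ 32 (mod 36): write x = 1 + 17·t and require 1 + 17·t ≡ 32 (mod 36), i.e. 17·t ≡ 32 − 1 ≡ 31 (mod 36). Since 17^(−1) ≡ 17 (mod 36), t ≡ 17·31 ≡ 23 (mod 36). So x ≡ 1 + 17·23 = 392 (mod 612).
Unique solution in [0, 612): x = 392.

Final answer: x ≡ 392 (mod 612); the representative in [0, 612) is 392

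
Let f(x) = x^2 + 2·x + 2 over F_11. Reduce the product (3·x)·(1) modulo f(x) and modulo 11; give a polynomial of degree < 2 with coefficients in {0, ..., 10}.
Multiply as integer polynomials: a · b = 3·x. Reducing coefficients mod 11: a · b ≡ 3·x. This already has degree < 2, so no reduction by f is needed. Hence a · b ≡ 3·x in F_11[x]/(f).

Final answer: a · b ≡ 3·x (mod f(x))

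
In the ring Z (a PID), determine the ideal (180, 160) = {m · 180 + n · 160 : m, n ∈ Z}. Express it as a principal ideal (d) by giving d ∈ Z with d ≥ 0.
In the PID Z, (a, b) is generated by gcd(a, b). Compute gcd(180, 160) with the extended Euclidean algorithm, tracking rows (r, s, t) with s·180 + t·160 = r:
  row A: (180, 1, 0)   [1·180 + 0·160 = 180]
  row B: (160, 0, 1)   [0·180 + 1·160 = 160]
  180 = 1·160 + 20   → row C = row A − 1·row B = (20, 1, −1)   [check: 1·180 − 1·160 = 20]
  160 = 8·20 + 0   → remainder 0, stop. gcd = 20 (last nonzero row C).
So gcd(180, 160) = 20, with Bézout identity 1·180 − 1·160 = 20. Containment (⊇): the Bézout identity exhibits 20 as an element of (180, 160), giving (20) ⊆ (180, 160). Containment (⊆): since 20 | 180 and 20 | 160 (180 = 20·9, 160 = 20·8), every Z-linear combination of 180 and 160 is divisible by 20, so (180, 160) ⊆ (20). Therefore (180, 160) = (20), d = 20.

Final answer: (180, 160) = (20); d = 20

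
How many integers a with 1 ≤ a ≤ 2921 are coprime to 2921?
The number of a ∈ {1, ..., 2921} with gcd(a, 2921) = 1 is by definition Euler's totient φ(2921). φ is multiplicative, with φ(p^e) = p^e − p^(e−1). Factorise 2921 = 23 · 127. Then
  φ(2921) = (23 − 1) · (127 − 1) = 22 · 126 = 2772.
So there are 2772 such integers.

Final answer: 2772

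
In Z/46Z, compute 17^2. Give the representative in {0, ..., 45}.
13

Use repeated squaring. Binary(2) = 10. Walk through the bits of the exponent 2 left-to-right: at each bit after the leading one, square the running value, then multiply by 17 if the bit is 1 (always reducing mod 46):
  bit 1 = 1 (leading): start with 17.
  bit 2 = 0: square 17^2 = 289 ≡ 13 (mod 46).
Final value: 17^2 ≡ 13 (mod 46).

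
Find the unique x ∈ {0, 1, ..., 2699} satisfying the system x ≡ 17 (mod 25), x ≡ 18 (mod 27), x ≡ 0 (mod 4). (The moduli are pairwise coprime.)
x ≡ 1692 (mod 2700); the representative in [0, 2700) is 1692

The moduli 25, 27, 4 are pairwise coprime, so by the CRT there is a unique solution mod 25·27·4 = 2700.
Solve by successive substitution. Start with x ≡ 17 (mod 25).
  Combine with x ≡ 18 (mod 27): write x = 17 + 25·t and require 17 + 25·t ≡ 18 (mod 27), i.e. 25·t ≡ 18 − 17 ≡ 1 (mod 27). Since 25^(−1) ≡ 13 (mod 27), t ≡ 13·1 ≡ 13 (mod 27). So x ≡ 17 + 25·13 = 342 (mod 675).
  Combine with x ≡ 0 (mod 4): write x = 342 + 675·t and require 342 + 675·t ≡ 0 (mod 4), i.e. 675·t ≡ 0 − 342 ≡ 2 (mod 4). Since 675^(−1) ≡ 3 (mod 4) (675 ≡ 3 (mod 4)), t ≡ 3·2 ≡ 2 (mod 4). So x ≡ 342 + 675·2 = 1692 (mod 2700).
Unique solution in [0, 2700): x = 1692.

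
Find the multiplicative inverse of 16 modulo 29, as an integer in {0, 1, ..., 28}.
16^(−1) ≡ 20 (mod 29)

Apply the extended Euclidean algorithm to (29, 16), tracking rows (r, s, t) with s·29 + t·16 = r. Each division r_prev = q·r_cur + r_new produces the new row as (previous row) − q·(current row):
  row A: (29, 1, 0)   [1·29 + 0·16 = 29]
  row B: (16, 0, 1)   [0·29 + 1·16 = 16]
  29 = 1·16 + 13   → row C = row A − 1·row B = (13, 1, −1)   [check: 1·29 − 1·16 = 13]
  16 = 1·13 + 3   → row D = row B − 1·row C = (3, −1, 2)   [check: −1·29 + 2·16 = 3]
  13 = 4·3 + 1   → row E = row C − 4·row D = (1, 5, −9)   [check: 5·29 − 9·16 = 1]
  3 = 3·1 + 0   → remainder 0, stop. gcd = 1 (last nonzero row E).
The gcd is 1, so 16 is invertible mod 29. The last nonzero row gives 5·29 − 9·16 = 1, so t = −9. So 16^(−1) ≡ −9 ≡ 20 (mod 29). Verify: 16 · 20 = 320 ≡ 1 (mod 29). ✓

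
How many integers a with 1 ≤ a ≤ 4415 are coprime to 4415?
3528

The number of a ∈ {1, ..., 4415} with gcd(a, 4415) = 1 is by definition Euler's totient φ(4415). φ is multiplicative, with φ(p^e) = p^e − p^(e−1). Factorise 4415 = 5 · 883. Then
  φ(4415) = (5 − 1) · (883 − 1) = 4 · 882 = 3528.
So there are 3528 such integers.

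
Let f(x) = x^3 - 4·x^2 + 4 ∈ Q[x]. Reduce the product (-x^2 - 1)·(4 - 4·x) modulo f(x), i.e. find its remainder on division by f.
First multiply in Q[x] without reducing: a · b = 4·x^3 - 4·x^2 + 4·x - 4. Now divide by f(x) = x^3 - 4·x^2 + 4, eliminating the leading term at each step:
  leading term 4·x^3: subtract (4)·f(x) = 4·x^3 - 16·x^2 + 16, leaving 12·x^2 + 4·x - 20
The degree is now < 3, so this is the remainder. Hence a · b ≡ 12·x^2 + 4·x - 20 in Q[x]/(f).

Final answer: a · b ≡ 12·x^2 + 4·x - 20 (mod f(x))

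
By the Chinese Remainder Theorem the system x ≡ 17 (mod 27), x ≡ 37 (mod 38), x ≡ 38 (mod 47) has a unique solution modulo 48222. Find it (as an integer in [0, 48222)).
x ≡ 33173 (mod 48222); the representative in [0, 48222) is 33173

The moduli 27, 38, 47 are pairwise coprime, so by the CRT there is a unique solution mod 27·38·47 = 48222.
Solve by successive substitution. Start with x ≡ 17 (mod 27).
  Combine with x ≡ 37 (mod 38): write x = 17 + 27·t and require 17 + 27·t ≡ 37 (mod 38), i.e. 27·t ≡ 37 − 17 ≡ 20 (mod 38). Since 27^(−1) ≡ 31 (mod 38), t ≡ 31·20 ≡ 12 (mod 38). So x ≡ 17 + 27·12 = 341 (mod 1026).
  Combine with x ≡ 38 (mod 47): write x = 341 + 1026·t and require 341 + 1026·t ≡ 38 (mod 47), i.e. 1026·t ≡ 38 − 341 ≡ 26 (mod 47). Since 1026^(−1) ≡ 41 (mod 47) (1026 ≡ 39 (mod 47)), t ≡ 41·26 ≡ 32 (mod 47). So x ≡ 341 + 1026·32 = 33173 (mod 48222).
Unique solution in [0, 48222): x = 33173.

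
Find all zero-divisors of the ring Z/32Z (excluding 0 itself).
nonzero zero-divisors of Z/32Z = {2, 4, 6, 8, 10, 12, 14, 16, 18, 20, 22, 24, 26, 28, 30}

An element a ∈ Z/32Z (with a ≠ 0) is a zero-divisor iff gcd(a, 32) > 1 (because a is a unit precisely when gcd(a, n) = 1, and in Z/nZ every nonzero, non-unit element is a zero-divisor). Scan a = 1, ..., 31 and keep those with gcd(a, 32) > 1:
  gcd(2, 32) = 2, gcd(4, 32) = 4, gcd(6, 32) = 2, gcd(8, 32) = 8, gcd(10, 32) = 2, gcd(12, 32) = 4, gcd(14, 32) = 2, gcd(16, 32) = 16, gcd(18, 32) = 2, gcd(20, 32) = 4, gcd(22, 32) = 2, gcd(24, 32) = 8, gcd(26, 32) = 2, gcd(28, 32) = 4, gcd(30, 32) = 2.
All other a ∈ {1, ..., 31} have gcd(a, 32) = 1 and are units. So the nonzero zero-divisors are exactly the 15 values of a appearing in this scan.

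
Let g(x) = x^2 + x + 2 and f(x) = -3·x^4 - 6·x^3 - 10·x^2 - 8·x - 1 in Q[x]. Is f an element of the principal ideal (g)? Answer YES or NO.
In Q[x] the ideal (g) consists of all multiples of g, so f ∈ (g) iff g | f, i.e. iff the remainder of f on division by g is 0. Divide f by g (g is monic, so eliminate the leading term of the running remainder at each step):
  leading term -3·x^4: subtract (-3·x^2)·g(x) = -3·x^4 - 3·x^3 - 6·x^2, leaving -3·x^3 - 4·x^2 - 8·x - 1
  leading term -3·x^3: subtract (-3·x)·g(x) = -3·x^3 - 3·x^2 - 6·x, leaving -x^2 - 2·x - 1
  leading term -x^2: subtract (-1)·g(x) = -x^2 - x - 2, leaving 1 - x
The remainder r(x) = 1 - x ≠ 0 (and deg r < deg g), so g ∤ f, i.e. f ∉ (g).

Final answer: NO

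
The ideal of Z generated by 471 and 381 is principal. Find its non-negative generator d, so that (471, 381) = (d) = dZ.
(471, 381) = (3); d = 3

In the PID Z, (a, b) is generated by gcd(a, b). Compute gcd(471, 381) with the extended Euclidean algorithm, tracking rows (r, s, t) with s·471 + t·381 = r:
  row A: (471, 1, 0)   [1·471 + 0·381 = 471]
  row B: (381, 0, 1)   [0·471 + 1·381 = 381]
  471 = 1·381 + 90   → row C = row A − 1·row B = (90, 1, −1)   [check: 1·471 − 1·381 = 90]
  381 = 4·90 + 21   → row D = row B − 4·row C = (21, −4, 5)   [check: −4·471 + 5·381 = 21]
  90 = 4·21 + 6   → row E = row C − 4·row D = (6, 17, −21)   [check: 17·471 − 21·381 = 6]
  21 = 3·6 + 3   → row F = row D − 3·row E = (3, −55, 68)   [check: −55·471 + 68·381 = 3]
  6 = 2·3 + 0   → remainder 0, stop. gcd = 3 (last nonzero row F).
So gcd(471, 381) = 3, with Bézout identity −55·471 + 68·381 = 3. Containment (⊇): the Bézout identity exhibits 3 as an element of (471, 381), giving (3) ⊆ (471, 381). Containment (⊆): since 3 | 471 and 3 | 381 (471 = 3·157, 381 = 3·127), every Z-linear combination of 471 and 381 is divisible by 3, so (471, 381) ⊆ (3). Therefore (471, 381) = (3), d = 3.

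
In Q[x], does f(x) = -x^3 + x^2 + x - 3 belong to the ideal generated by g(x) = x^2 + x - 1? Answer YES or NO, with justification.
NO

In Q[x] the ideal (g) consists of all multiples of g, so f ∈ (g) iff g | f, i.e. iff the remainder of f on division by g is 0. Divide f by g (g is monic, so eliminate the leading term of the running remainder at each step):
  leading term -x^3: subtract (-x)·g(x) = -x^3 - x^2 + x, leaving 2·x^2 - 3
  leading term 2·x^2: subtract (2)·g(x) = 2·x^2 + 2·x - 2, leaving -2·x - 1
The remainder r(x) = -2·x - 1 ≠ 0 (and deg r < deg g), so g ∤ f, i.e. f ∉ (g).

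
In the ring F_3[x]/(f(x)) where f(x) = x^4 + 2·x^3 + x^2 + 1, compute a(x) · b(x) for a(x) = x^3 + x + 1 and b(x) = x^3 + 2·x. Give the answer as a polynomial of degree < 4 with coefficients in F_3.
Multiply as integer polynomials: a · b = x^6 + 3·x^4 + x^3 + 2·x^2 + 2·x. Reducing coefficients mod 3: a · b ≡ x^6 + x^3 + 2·x^2 + 2·x. Now divide by f(x) = x^4 + 2·x^3 + x^2 + 1 in F_3[x], eliminating the leading term at each step:
  leading term x^6: subtract (x^2)·f(x) = x^6 + 2·x^5 + x^4 + x^2, leaving x^5 + 2·x^4 + x^3 + x^2 + 2·x (coefficients mod 3)
  leading term x^5: subtract (x)·f(x) = x^5 + 2·x^4 + x^3 + x, leaving x^2 + x (coefficients mod 3)
The degree is now < 4, so this is the remainder. Hence a · b ≡ x^2 + x in F_3[x]/(f).

Final answer: a · b ≡ x^2 + x (mod f(x))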